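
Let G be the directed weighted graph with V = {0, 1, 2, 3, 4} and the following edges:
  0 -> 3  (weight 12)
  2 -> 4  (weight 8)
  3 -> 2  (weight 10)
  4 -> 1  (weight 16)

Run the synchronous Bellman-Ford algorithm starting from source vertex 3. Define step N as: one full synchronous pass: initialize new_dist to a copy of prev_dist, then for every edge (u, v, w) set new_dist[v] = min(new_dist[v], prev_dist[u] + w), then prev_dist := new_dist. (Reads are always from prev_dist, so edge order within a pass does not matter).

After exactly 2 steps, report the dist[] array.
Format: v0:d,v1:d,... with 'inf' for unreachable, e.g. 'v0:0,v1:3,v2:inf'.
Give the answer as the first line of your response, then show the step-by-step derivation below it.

v0:inf,v1:inf,v2:10,v3:0,v4:18

step 1: dist = v0:inf,v1:inf,v2:10,v3:0,v4:inf
step 2: dist = v0:inf,v1:inf,v2:10,v3:0,v4:18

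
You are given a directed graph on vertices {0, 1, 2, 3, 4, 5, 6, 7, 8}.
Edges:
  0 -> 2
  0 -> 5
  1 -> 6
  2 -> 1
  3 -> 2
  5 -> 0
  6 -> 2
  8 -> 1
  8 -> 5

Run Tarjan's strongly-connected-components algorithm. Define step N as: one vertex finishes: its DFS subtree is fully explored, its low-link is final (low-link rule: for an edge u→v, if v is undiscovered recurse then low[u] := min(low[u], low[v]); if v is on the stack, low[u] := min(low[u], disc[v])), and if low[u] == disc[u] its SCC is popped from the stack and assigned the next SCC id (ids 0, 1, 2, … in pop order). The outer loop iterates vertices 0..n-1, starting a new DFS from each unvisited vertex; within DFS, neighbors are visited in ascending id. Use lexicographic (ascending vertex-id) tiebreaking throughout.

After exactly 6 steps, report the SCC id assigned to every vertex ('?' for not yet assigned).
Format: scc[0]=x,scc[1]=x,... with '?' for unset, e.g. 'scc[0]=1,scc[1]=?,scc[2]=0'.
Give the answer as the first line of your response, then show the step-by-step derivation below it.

scc[0]=1,scc[1]=0,scc[2]=0,scc[3]=2,scc[4]=?,scc[5]=1,scc[6]=0,scc[7]=?,scc[8]=?

step 1: low=(low[0]=0,low[1]=2,low[2]=1,low[3]=?,low[4]=?,low[5]=?,low[6]=1,low[7]=?,low[8]=?); scc=(scc[0]=?,scc[1]=?,scc[2]=?,scc[3]=?,scc[4]=?,scc[5]=?,scc[6]=?,scc[7]=?,scc[8]=?)
step 2: low=(low[0]=0,low[1]=1,low[2]=1,low[3]=?,low[4]=?,low[5]=?,low[6]=1,low[7]=?,low[8]=?); scc=(scc[0]=?,scc[1]=?,scc[2]=?,scc[3]=?,scc[4]=?,scc[5]=?,scc[6]=?,scc[7]=?,scc[8]=?)
step 3: low=(low[0]=0,low[1]=1,low[2]=1,low[3]=?,low[4]=?,low[5]=?,low[6]=1,low[7]=?,low[8]=?); scc=(scc[0]=?,scc[1]=0,scc[2]=0,scc[3]=?,scc[4]=?,scc[5]=?,scc[6]=0,scc[7]=?,scc[8]=?)
step 4: low=(low[0]=0,low[1]=1,low[2]=1,low[3]=?,low[4]=?,low[5]=0,low[6]=1,low[7]=?,low[8]=?); scc=(scc[0]=?,scc[1]=0,scc[2]=0,scc[3]=?,scc[4]=?,scc[5]=?,scc[6]=0,scc[7]=?,scc[8]=?)
step 5: low=(low[0]=0,low[1]=1,low[2]=1,low[3]=?,low[4]=?,low[5]=0,low[6]=1,low[7]=?,low[8]=?); scc=(scc[0]=1,scc[1]=0,scc[2]=0,scc[3]=?,scc[4]=?,scc[5]=1,scc[6]=0,scc[7]=?,scc[8]=?)
step 6: low=(low[0]=0,low[1]=1,low[2]=1,low[3]=5,low[4]=?,low[5]=0,low[6]=1,low[7]=?,low[8]=?); scc=(scc[0]=1,scc[1]=0,scc[2]=0,scc[3]=2,scc[4]=?,scc[5]=1,scc[6]=0,scc[7]=?,scc[8]=?)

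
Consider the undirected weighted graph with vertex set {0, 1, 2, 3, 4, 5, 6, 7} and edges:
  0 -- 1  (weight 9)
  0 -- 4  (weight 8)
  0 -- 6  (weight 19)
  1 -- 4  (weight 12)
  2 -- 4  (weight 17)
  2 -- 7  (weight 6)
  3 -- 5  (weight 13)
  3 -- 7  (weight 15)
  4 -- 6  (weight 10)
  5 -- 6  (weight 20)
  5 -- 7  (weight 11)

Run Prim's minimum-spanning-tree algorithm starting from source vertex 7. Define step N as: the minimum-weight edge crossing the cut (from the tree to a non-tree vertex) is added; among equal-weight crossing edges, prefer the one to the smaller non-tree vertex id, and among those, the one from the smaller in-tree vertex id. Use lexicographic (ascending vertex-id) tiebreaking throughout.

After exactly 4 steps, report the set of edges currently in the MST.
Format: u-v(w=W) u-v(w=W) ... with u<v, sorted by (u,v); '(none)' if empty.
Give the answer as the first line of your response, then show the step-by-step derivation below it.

2-4(w=17) 2-7(w=6) 3-5(w=13) 5-7(w=11)

step 1: add edge 2-7 (w=6); MST = {2-7(w=6)}
step 2: add edge 5-7 (w=11); MST = {2-7(w=6) 5-7(w=11)}
step 3: add edge 3-5 (w=13); MST = {2-7(w=6) 3-5(w=13) 5-7(w=11)}
step 4: add edge 2-4 (w=17); MST = {2-4(w=17) 2-7(w=6) 3-5(w=13) 5-7(w=11)}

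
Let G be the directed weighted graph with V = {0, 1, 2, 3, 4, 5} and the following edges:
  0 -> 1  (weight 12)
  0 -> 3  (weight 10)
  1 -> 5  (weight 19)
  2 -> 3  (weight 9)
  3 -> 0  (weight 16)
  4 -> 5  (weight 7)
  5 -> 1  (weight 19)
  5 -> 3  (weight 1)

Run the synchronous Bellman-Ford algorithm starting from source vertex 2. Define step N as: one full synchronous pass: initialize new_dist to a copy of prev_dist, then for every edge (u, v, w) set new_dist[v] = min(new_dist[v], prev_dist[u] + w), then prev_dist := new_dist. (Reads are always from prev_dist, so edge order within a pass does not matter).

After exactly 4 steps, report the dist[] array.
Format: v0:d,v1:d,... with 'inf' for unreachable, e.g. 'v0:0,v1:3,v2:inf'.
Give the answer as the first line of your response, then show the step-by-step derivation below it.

v0:25,v1:37,v2:0,v3:9,v4:inf,v5:56

step 1: dist = v0:inf,v1:inf,v2:0,v3:9,v4:inf,v5:inf
step 2: dist = v0:25,v1:inf,v2:0,v3:9,v4:inf,v5:inf
step 3: dist = v0:25,v1:37,v2:0,v3:9,v4:inf,v5:inf
step 4: dist = v0:25,v1:37,v2:0,v3:9,v4:inf,v5:56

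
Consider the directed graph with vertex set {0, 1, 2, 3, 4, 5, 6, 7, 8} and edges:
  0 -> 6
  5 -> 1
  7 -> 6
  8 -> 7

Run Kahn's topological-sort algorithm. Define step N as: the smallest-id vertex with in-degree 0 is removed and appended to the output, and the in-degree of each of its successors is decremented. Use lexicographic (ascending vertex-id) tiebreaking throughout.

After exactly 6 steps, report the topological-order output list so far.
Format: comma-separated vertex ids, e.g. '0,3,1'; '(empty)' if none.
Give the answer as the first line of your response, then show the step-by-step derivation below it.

0,2,3,4,5,1

step 1: output 0; order=[0]; indeg=(0,1,0,0,0,0,1,1,0)
step 2: output 2; order=[0,2]; indeg=(0,1,0,0,0,0,1,1,0)
step 3: output 3; order=[0,2,3]; indeg=(0,1,0,0,0,0,1,1,0)
step 4: output 4; order=[0,2,3,4]; indeg=(0,1,0,0,0,0,1,1,0)
step 5: output 5; order=[0,2,3,4,5]; indeg=(0,0,0,0,0,0,1,1,0)
step 6: output 1; order=[0,2,3,4,5,1]; indeg=(0,0,0,0,0,0,1,1,0)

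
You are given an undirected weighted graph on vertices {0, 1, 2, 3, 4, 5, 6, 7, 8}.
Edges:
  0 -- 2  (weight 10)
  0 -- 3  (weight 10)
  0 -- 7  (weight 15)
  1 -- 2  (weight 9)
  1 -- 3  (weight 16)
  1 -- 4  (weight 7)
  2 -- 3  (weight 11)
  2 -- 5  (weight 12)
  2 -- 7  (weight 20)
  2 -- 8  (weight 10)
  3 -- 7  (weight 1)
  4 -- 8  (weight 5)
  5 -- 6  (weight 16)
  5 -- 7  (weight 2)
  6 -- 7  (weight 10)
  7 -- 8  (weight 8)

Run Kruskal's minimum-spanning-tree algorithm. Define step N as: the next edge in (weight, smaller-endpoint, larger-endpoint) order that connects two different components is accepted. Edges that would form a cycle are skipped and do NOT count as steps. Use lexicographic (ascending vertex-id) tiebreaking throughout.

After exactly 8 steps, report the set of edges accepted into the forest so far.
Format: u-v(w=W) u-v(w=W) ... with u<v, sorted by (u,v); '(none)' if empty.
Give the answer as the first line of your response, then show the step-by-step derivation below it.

0-2(w=10) 1-2(w=9) 1-4(w=7) 3-7(w=1) 4-8(w=5) 5-7(w=2) 6-7(w=10) 7-8(w=8)

step 1: add edge 3-7 (w=1); MST = {3-7(w=1)}
step 2: add edge 5-7 (w=2); MST = {3-7(w=1) 5-7(w=2)}
step 3: add edge 4-8 (w=5); MST = {3-7(w=1) 4-8(w=5) 5-7(w=2)}
step 4: add edge 1-4 (w=7); MST = {1-4(w=7) 3-7(w=1) 4-8(w=5) 5-7(w=2)}
step 5: add edge 7-8 (w=8); MST = {1-4(w=7) 3-7(w=1) 4-8(w=5) 5-7(w=2) 7-8(w=8)}
step 6: add edge 1-2 (w=9); MST = {1-2(w=9) 1-4(w=7) 3-7(w=1) 4-8(w=5) 5-7(w=2) 7-8(w=8)}
step 7: add edge 0-2 (w=10); MST = {0-2(w=10) 1-2(w=9) 1-4(w=7) 3-7(w=1) 4-8(w=5) 5-7(w=2) 7-8(w=8)}
step 8: add edge 6-7 (w=10); MST = {0-2(w=10) 1-2(w=9) 1-4(w=7) 3-7(w=1) 4-8(w=5) 5-7(w=2) 6-7(w=10) 7-8(w=8)}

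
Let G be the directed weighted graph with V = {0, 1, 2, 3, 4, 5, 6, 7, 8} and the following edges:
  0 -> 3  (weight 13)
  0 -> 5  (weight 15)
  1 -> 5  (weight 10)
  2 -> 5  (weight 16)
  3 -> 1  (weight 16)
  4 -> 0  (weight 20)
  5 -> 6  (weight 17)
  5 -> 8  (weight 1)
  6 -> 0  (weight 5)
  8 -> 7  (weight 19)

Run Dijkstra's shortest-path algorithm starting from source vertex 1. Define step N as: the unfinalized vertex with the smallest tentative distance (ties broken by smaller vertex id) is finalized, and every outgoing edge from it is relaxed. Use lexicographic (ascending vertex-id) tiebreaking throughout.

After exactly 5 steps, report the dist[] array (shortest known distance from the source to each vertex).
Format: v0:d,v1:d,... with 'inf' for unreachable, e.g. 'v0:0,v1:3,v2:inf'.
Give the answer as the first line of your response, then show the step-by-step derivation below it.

v0:32,v1:0,v2:inf,v3:inf,v4:inf,v5:10,v6:27,v7:30,v8:11

step 1: dist = v0:inf,v1:0,v2:inf,v3:inf,v4:inf,v5:10,v6:inf,v7:inf,v8:inf
step 2: dist = v0:inf,v1:0,v2:inf,v3:inf,v4:inf,v5:10,v6:27,v7:inf,v8:11
step 3: dist = v0:inf,v1:0,v2:inf,v3:inf,v4:inf,v5:10,v6:27,v7:30,v8:11
step 4: dist = v0:32,v1:0,v2:inf,v3:inf,v4:inf,v5:10,v6:27,v7:30,v8:11
step 5: dist = v0:32,v1:0,v2:inf,v3:inf,v4:inf,v5:10,v6:27,v7:30,v8:11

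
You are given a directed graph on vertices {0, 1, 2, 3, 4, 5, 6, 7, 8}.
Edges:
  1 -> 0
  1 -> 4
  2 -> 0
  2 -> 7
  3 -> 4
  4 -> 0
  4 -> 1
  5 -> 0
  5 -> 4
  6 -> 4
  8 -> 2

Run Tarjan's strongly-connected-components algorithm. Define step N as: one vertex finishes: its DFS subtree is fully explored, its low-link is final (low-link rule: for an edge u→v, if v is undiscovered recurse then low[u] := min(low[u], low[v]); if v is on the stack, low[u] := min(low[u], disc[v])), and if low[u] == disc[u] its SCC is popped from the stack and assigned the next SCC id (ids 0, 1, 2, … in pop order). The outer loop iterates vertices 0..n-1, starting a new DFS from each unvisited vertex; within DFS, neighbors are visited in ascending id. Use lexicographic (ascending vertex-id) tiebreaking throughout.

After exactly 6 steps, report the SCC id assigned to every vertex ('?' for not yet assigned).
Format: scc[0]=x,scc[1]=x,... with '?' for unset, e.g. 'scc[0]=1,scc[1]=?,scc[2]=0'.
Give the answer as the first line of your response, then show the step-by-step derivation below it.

scc[0]=0,scc[1]=1,scc[2]=3,scc[3]=4,scc[4]=1,scc[5]=?,scc[6]=?,scc[7]=2,scc[8]=?

step 1: low=(low[0]=0,low[1]=?,low[2]=?,low[3]=?,low[4]=?,low[5]=?,low[6]=?,low[7]=?,low[8]=?); scc=(scc[0]=0,scc[1]=?,scc[2]=?,scc[3]=?,scc[4]=?,scc[5]=?,scc[6]=?,scc[7]=?,scc[8]=?)
step 2: low=(low[0]=0,low[1]=1,low[2]=?,low[3]=?,low[4]=1,low[5]=?,low[6]=?,low[7]=?,low[8]=?); scc=(scc[0]=0,scc[1]=?,scc[2]=?,scc[3]=?,scc[4]=?,scc[5]=?,scc[6]=?,scc[7]=?,scc[8]=?)
step 3: low=(low[0]=0,low[1]=1,low[2]=?,low[3]=?,low[4]=1,low[5]=?,low[6]=?,low[7]=?,low[8]=?); scc=(scc[0]=0,scc[1]=1,scc[2]=?,scc[3]=?,scc[4]=1,scc[5]=?,scc[6]=?,scc[7]=?,scc[8]=?)
step 4: low=(low[0]=0,low[1]=1,low[2]=3,low[3]=?,low[4]=1,low[5]=?,low[6]=?,low[7]=4,low[8]=?); scc=(scc[0]=0,scc[1]=1,scc[2]=?,scc[3]=?,scc[4]=1,scc[5]=?,scc[6]=?,scc[7]=2,scc[8]=?)
step 5: low=(low[0]=0,low[1]=1,low[2]=3,low[3]=?,low[4]=1,low[5]=?,low[6]=?,low[7]=4,low[8]=?); scc=(scc[0]=0,scc[1]=1,scc[2]=3,scc[3]=?,scc[4]=1,scc[5]=?,scc[6]=?,scc[7]=2,scc[8]=?)
step 6: low=(low[0]=0,low[1]=1,low[2]=3,low[3]=5,low[4]=1,low[5]=?,low[6]=?,low[7]=4,low[8]=?); scc=(scc[0]=0,scc[1]=1,scc[2]=3,scc[3]=4,scc[4]=1,scc[5]=?,scc[6]=?,scc[7]=2,scc[8]=?)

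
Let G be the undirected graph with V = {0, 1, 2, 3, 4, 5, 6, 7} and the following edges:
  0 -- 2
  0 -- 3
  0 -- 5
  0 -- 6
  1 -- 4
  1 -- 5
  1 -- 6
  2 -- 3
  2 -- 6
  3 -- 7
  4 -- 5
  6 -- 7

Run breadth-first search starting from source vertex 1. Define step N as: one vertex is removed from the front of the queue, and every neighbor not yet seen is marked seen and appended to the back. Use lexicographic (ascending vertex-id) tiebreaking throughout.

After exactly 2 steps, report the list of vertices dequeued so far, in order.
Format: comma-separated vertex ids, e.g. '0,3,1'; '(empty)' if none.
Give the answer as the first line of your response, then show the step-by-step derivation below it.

1,4

step 1: dequeue 1; queue=[4,5,6]; order=1
step 2: dequeue 4; queue=[5,6]; order=1,4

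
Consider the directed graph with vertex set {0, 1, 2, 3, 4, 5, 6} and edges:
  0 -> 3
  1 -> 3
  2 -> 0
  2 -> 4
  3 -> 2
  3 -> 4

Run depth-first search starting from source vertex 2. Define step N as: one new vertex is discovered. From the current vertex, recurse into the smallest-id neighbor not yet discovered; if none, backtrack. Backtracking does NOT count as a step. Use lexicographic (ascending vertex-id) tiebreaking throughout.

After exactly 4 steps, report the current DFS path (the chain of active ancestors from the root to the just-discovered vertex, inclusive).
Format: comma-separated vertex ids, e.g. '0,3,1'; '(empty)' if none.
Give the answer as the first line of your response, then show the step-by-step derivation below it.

2,0,3,4

step 1: discover 2; path=2; order=2
step 2: discover 0; path=2>0; order=2,0
step 3: discover 3; path=2>0>3; order=2,0,3
step 4: discover 4; path=2>0>3>4; order=2,0,3,4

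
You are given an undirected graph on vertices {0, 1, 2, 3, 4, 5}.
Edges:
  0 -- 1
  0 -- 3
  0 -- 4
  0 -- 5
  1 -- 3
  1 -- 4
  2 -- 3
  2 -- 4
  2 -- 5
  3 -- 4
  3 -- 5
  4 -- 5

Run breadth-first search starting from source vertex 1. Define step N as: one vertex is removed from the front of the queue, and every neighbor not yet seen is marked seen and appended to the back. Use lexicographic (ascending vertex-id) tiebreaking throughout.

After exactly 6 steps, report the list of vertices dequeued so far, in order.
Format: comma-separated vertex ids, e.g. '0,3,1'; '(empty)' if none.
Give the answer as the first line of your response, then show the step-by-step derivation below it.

1,0,3,4,5,2

step 1: dequeue 1; queue=[0,3,4]; order=1
step 2: dequeue 0; queue=[3,4,5]; order=1,0
step 3: dequeue 3; queue=[4,5,2]; order=1,0,3
step 4: dequeue 4; queue=[5,2]; order=1,0,3,4
step 5: dequeue 5; queue=[2]; order=1,0,3,4,5
step 6: dequeue 2; queue=[(empty)]; order=1,0,3,4,5,2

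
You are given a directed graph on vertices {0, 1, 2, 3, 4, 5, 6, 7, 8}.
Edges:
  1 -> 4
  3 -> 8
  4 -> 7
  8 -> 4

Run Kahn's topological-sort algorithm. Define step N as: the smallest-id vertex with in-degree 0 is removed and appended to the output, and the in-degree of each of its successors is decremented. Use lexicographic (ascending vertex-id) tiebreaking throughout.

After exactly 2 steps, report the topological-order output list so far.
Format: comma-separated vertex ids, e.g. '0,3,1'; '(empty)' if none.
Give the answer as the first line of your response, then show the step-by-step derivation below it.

0,1

step 1: output 0; order=[0]; indeg=(0,0,0,0,2,0,0,1,1)
step 2: output 1; order=[0,1]; indeg=(0,0,0,0,1,0,0,1,1)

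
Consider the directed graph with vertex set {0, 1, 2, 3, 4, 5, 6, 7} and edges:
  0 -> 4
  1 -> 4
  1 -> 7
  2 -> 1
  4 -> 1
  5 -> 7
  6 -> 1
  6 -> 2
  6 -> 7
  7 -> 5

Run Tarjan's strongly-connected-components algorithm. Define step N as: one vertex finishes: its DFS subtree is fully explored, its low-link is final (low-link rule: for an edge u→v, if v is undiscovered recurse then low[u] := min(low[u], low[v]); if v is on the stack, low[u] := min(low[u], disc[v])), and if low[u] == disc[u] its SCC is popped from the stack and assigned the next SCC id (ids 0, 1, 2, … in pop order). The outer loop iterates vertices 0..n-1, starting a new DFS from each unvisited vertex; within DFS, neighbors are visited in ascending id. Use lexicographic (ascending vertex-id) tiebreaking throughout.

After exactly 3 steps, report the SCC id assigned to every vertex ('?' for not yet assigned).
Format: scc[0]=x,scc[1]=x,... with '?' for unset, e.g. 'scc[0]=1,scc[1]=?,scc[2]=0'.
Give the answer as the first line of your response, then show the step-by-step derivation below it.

scc[0]=?,scc[1]=?,scc[2]=?,scc[3]=?,scc[4]=?,scc[5]=0,scc[6]=?,scc[7]=0

step 1: low=(low[0]=0,low[1]=1,low[2]=?,low[3]=?,low[4]=1,low[5]=3,low[6]=?,low[7]=3); scc=(scc[0]=?,scc[1]=?,scc[2]=?,scc[3]=?,scc[4]=?,scc[5]=?,scc[6]=?,scc[7]=?)
step 2: low=(low[0]=0,low[1]=1,low[2]=?,low[3]=?,low[4]=1,low[5]=3,low[6]=?,low[7]=3); scc=(scc[0]=?,scc[1]=?,scc[2]=?,scc[3]=?,scc[4]=?,scc[5]=0,scc[6]=?,scc[7]=0)
step 3: low=(low[0]=0,low[1]=1,low[2]=?,low[3]=?,low[4]=1,low[5]=3,low[6]=?,low[7]=3); scc=(scc[0]=?,scc[1]=?,scc[2]=?,scc[3]=?,scc[4]=?,scc[5]=0,scc[6]=?,scc[7]=0)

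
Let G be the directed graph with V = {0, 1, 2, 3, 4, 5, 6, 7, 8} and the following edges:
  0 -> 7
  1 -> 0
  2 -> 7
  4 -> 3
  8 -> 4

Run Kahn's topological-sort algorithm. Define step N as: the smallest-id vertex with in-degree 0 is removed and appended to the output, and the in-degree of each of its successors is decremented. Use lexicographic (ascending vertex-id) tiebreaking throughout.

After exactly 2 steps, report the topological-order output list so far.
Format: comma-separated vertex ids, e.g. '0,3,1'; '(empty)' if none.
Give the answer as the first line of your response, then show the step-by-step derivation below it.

1,0

step 1: output 1; order=[1]; indeg=(0,0,0,1,1,0,0,2,0)
step 2: output 0; order=[1,0]; indeg=(0,0,0,1,1,0,0,1,0)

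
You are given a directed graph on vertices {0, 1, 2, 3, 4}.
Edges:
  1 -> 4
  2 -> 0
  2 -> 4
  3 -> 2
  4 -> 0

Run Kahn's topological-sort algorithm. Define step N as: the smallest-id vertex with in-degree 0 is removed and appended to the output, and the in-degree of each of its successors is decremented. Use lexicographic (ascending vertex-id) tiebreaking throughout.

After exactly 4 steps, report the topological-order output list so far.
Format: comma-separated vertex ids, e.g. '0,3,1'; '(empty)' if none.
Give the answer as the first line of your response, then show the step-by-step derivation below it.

1,3,2,4

step 1: output 1; order=[1]; indeg=(2,0,1,0,1)
step 2: output 3; order=[1,3]; indeg=(2,0,0,0,1)
step 3: output 2; order=[1,3,2]; indeg=(1,0,0,0,0)
step 4: output 4; order=[1,3,2,4]; indeg=(0,0,0,0,0)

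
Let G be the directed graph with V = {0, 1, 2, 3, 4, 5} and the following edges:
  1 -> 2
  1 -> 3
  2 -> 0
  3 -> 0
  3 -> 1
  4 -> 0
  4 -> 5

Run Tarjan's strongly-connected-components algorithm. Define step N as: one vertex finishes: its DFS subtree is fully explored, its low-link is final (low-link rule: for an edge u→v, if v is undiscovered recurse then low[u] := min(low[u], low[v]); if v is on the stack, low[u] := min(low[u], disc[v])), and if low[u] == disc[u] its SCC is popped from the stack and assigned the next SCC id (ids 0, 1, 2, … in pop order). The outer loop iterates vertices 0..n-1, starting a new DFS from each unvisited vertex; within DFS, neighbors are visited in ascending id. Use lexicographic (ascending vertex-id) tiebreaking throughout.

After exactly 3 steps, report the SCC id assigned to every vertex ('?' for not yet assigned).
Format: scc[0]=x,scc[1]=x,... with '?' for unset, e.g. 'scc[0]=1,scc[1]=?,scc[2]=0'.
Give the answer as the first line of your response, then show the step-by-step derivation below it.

scc[0]=0,scc[1]=?,scc[2]=1,scc[3]=?,scc[4]=?,scc[5]=?

step 1: low=(low[0]=0,low[1]=?,low[2]=?,low[3]=?,low[4]=?,low[5]=?); scc=(scc[0]=0,scc[1]=?,scc[2]=?,scc[3]=?,scc[4]=?,scc[5]=?)
step 2: low=(low[0]=0,low[1]=1,low[2]=2,low[3]=?,low[4]=?,low[5]=?); scc=(scc[0]=0,scc[1]=?,scc[2]=1,scc[3]=?,scc[4]=?,scc[5]=?)
step 3: low=(low[0]=0,low[1]=1,low[2]=2,low[3]=1,low[4]=?,low[5]=?); scc=(scc[0]=0,scc[1]=?,scc[2]=1,scc[3]=?,scc[4]=?,scc[5]=?)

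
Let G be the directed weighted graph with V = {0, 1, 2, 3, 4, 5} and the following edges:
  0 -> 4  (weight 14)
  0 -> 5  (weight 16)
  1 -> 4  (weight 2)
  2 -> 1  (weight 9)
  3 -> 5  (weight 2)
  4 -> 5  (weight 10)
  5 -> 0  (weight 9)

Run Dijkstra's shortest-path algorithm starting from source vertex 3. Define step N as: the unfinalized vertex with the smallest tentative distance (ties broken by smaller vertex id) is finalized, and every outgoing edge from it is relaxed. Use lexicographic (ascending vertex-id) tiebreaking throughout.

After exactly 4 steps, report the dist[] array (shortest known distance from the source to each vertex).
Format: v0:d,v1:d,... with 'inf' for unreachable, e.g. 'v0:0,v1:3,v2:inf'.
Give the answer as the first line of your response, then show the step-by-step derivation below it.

v0:11,v1:inf,v2:inf,v3:0,v4:25,v5:2

step 1: dist = v0:inf,v1:inf,v2:inf,v3:0,v4:inf,v5:2
step 2: dist = v0:11,v1:inf,v2:inf,v3:0,v4:inf,v5:2
step 3: dist = v0:11,v1:inf,v2:inf,v3:0,v4:25,v5:2
step 4: dist = v0:11,v1:inf,v2:inf,v3:0,v4:25,v5:2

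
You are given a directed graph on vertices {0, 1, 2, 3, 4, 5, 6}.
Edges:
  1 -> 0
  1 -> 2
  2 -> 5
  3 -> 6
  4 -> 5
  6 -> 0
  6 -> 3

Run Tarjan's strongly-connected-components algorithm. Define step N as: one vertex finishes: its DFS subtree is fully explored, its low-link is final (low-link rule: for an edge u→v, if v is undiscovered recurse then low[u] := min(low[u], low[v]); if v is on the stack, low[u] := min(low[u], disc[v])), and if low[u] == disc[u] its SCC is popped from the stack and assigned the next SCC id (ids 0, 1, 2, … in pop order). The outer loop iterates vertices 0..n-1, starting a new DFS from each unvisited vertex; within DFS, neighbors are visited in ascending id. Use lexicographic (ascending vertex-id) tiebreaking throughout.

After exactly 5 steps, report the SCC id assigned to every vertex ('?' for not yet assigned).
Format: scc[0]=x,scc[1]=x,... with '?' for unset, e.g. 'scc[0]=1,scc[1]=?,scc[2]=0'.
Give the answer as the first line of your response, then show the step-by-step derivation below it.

scc[0]=0,scc[1]=3,scc[2]=2,scc[3]=?,scc[4]=?,scc[5]=1,scc[6]=?

step 1: low=(low[0]=0,low[1]=?,low[2]=?,low[3]=?,low[4]=?,low[5]=?,low[6]=?); scc=(scc[0]=0,scc[1]=?,scc[2]=?,scc[3]=?,scc[4]=?,scc[5]=?,scc[6]=?)
step 2: low=(low[0]=0,low[1]=1,low[2]=2,low[3]=?,low[4]=?,low[5]=3,low[6]=?); scc=(scc[0]=0,scc[1]=?,scc[2]=?,scc[3]=?,scc[4]=?,scc[5]=1,scc[6]=?)
step 3: low=(low[0]=0,low[1]=1,low[2]=2,low[3]=?,low[4]=?,low[5]=3,low[6]=?); scc=(scc[0]=0,scc[1]=?,scc[2]=2,scc[3]=?,scc[4]=?,scc[5]=1,scc[6]=?)
step 4: low=(low[0]=0,low[1]=1,low[2]=2,low[3]=?,low[4]=?,low[5]=3,low[6]=?); scc=(scc[0]=0,scc[1]=3,scc[2]=2,scc[3]=?,scc[4]=?,scc[5]=1,scc[6]=?)
step 5: low=(low[0]=0,low[1]=1,low[2]=2,low[3]=4,low[4]=?,low[5]=3,low[6]=4); scc=(scc[0]=0,scc[1]=3,scc[2]=2,scc[3]=?,scc[4]=?,scc[5]=1,scc[6]=?)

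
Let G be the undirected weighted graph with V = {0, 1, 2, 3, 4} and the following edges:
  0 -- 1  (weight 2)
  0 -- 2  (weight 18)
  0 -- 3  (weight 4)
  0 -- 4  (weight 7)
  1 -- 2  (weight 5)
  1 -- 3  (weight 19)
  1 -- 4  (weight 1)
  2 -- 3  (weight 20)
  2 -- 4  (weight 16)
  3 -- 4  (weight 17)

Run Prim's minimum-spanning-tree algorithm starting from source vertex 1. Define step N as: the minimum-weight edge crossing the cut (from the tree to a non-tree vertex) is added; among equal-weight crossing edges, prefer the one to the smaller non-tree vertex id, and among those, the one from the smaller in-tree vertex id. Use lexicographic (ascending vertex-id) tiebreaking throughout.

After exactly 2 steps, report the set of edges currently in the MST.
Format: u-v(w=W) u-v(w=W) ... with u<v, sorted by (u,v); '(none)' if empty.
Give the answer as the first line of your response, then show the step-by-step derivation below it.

0-1(w=2) 1-4(w=1)

step 1: add edge 1-4 (w=1); MST = {1-4(w=1)}
step 2: add edge 0-1 (w=2); MST = {0-1(w=2) 1-4(w=1)}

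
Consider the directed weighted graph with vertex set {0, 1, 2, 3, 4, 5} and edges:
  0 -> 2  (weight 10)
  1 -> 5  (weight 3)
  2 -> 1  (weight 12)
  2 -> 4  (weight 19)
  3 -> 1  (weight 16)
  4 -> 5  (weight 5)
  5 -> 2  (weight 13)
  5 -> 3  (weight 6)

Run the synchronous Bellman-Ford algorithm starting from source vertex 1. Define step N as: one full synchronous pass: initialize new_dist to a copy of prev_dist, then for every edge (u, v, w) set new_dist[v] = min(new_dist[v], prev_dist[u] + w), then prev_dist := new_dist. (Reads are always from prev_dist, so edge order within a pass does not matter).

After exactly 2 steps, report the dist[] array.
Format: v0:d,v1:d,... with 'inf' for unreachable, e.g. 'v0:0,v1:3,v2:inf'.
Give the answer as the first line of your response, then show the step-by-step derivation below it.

v0:inf,v1:0,v2:16,v3:9,v4:inf,v5:3

step 1: dist = v0:inf,v1:0,v2:inf,v3:inf,v4:inf,v5:3
step 2: dist = v0:inf,v1:0,v2:16,v3:9,v4:inf,v5:3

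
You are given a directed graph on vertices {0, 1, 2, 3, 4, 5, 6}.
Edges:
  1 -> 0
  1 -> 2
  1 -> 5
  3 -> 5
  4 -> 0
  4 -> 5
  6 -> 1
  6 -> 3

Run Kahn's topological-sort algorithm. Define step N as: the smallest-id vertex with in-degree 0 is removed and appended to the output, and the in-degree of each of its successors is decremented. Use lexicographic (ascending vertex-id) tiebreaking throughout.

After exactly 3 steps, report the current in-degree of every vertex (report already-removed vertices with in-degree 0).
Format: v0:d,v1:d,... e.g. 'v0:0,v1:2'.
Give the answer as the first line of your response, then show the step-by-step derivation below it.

v0:0,v1:0,v2:0,v3:0,v4:0,v5:1,v6:0

step 1: output 4; order=[4]; indeg=(1,1,1,1,0,2,0)
step 2: output 6; order=[4,6]; indeg=(1,0,1,0,0,2,0)
step 3: output 1; order=[4,6,1]; indeg=(0,0,0,0,0,1,0)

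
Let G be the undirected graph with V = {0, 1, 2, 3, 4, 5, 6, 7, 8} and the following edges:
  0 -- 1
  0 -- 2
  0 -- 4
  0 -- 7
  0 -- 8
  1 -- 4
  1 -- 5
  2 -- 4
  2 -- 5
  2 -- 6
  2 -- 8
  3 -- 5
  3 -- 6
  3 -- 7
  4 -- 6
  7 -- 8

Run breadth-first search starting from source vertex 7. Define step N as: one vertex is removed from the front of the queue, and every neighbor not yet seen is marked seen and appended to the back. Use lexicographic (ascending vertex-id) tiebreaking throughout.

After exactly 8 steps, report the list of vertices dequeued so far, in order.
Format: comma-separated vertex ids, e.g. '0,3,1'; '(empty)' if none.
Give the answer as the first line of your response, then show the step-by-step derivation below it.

7,0,3,8,1,2,4,5

step 1: dequeue 7; queue=[0,3,8]; order=7
step 2: dequeue 0; queue=[3,8,1,2,4]; order=7,0
step 3: dequeue 3; queue=[8,1,2,4,5,6]; order=7,0,3
step 4: dequeue 8; queue=[1,2,4,5,6]; order=7,0,3,8
step 5: dequeue 1; queue=[2,4,5,6]; order=7,0,3,8,1
step 6: dequeue 2; queue=[4,5,6]; order=7,0,3,8,1,2
step 7: dequeue 4; queue=[5,6]; order=7,0,3,8,1,2,4
step 8: dequeue 5; queue=[6]; order=7,0,3,8,1,2,4,5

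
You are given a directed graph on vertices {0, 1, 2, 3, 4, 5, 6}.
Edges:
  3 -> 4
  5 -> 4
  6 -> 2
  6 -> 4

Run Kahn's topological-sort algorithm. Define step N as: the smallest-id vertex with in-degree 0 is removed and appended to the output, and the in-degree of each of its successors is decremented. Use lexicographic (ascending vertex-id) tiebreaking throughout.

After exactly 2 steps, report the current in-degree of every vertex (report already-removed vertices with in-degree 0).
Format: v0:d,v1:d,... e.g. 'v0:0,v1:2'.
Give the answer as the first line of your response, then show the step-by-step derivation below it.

v0:0,v1:0,v2:1,v3:0,v4:3,v5:0,v6:0

step 1: output 0; order=[0]; indeg=(0,0,1,0,3,0,0)
step 2: output 1; order=[0,1]; indeg=(0,0,1,0,3,0,0)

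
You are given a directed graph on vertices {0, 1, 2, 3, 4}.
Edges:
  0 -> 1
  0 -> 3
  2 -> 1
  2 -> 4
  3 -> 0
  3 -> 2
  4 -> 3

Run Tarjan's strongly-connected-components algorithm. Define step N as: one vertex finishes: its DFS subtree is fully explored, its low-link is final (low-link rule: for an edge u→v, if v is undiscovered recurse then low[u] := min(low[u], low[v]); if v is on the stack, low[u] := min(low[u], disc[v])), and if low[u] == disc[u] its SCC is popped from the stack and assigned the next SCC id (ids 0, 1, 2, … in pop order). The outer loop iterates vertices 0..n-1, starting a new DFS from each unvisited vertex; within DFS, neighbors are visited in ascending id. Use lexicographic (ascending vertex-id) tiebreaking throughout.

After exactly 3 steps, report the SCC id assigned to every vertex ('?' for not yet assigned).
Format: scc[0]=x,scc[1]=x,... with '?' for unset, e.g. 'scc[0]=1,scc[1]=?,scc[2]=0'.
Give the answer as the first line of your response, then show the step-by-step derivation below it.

scc[0]=?,scc[1]=0,scc[2]=?,scc[3]=?,scc[4]=?

step 1: low=(low[0]=0,low[1]=1,low[2]=?,low[3]=?,low[4]=?); scc=(scc[0]=?,scc[1]=0,scc[2]=?,scc[3]=?,scc[4]=?)
step 2: low=(low[0]=0,low[1]=1,low[2]=3,low[3]=0,low[4]=2); scc=(scc[0]=?,scc[1]=0,scc[2]=?,scc[3]=?,scc[4]=?)
step 3: low=(low[0]=0,low[1]=1,low[2]=2,low[3]=0,low[4]=2); scc=(scc[0]=?,scc[1]=0,scc[2]=?,scc[3]=?,scc[4]=?)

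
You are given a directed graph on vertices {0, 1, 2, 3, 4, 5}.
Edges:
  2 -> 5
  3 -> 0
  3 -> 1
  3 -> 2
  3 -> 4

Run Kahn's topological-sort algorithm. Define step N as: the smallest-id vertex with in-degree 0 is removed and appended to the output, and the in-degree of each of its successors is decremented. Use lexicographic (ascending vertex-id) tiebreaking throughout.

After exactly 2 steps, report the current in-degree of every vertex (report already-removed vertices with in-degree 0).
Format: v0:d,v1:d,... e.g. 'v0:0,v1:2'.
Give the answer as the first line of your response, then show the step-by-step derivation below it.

v0:0,v1:0,v2:0,v3:0,v4:0,v5:1

step 1: output 3; order=[3]; indeg=(0,0,0,0,0,1)
step 2: output 0; order=[3,0]; indeg=(0,0,0,0,0,1)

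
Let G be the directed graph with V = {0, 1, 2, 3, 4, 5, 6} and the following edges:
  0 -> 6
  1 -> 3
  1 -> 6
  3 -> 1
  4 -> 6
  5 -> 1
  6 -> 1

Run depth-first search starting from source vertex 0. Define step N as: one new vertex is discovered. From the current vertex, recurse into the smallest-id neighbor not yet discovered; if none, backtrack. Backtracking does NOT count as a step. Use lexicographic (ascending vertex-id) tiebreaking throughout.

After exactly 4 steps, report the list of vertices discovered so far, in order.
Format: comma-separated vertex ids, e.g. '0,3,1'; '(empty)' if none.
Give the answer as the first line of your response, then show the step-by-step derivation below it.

0,6,1,3

step 1: discover 0; path=0; order=0
step 2: discover 6; path=0>6; order=0,6
step 3: discover 1; path=0>6>1; order=0,6,1
step 4: discover 3; path=0>6>1>3; order=0,6,1,3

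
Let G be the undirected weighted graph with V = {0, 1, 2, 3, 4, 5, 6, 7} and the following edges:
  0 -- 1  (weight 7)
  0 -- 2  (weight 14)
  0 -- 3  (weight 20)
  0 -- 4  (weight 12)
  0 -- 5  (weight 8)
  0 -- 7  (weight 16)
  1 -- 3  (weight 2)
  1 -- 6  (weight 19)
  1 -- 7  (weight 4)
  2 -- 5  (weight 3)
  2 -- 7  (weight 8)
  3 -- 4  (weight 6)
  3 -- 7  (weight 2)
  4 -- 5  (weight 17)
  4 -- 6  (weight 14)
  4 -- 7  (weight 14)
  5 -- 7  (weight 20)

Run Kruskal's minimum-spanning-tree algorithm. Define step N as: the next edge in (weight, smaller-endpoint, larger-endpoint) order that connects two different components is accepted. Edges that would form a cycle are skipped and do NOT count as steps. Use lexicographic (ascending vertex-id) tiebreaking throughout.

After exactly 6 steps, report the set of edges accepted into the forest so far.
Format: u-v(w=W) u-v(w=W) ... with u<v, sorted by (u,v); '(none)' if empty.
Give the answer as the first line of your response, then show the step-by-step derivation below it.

0-1(w=7) 0-5(w=8) 1-3(w=2) 2-5(w=3) 3-4(w=6) 3-7(w=2)

step 1: add edge 1-3 (w=2); MST = {1-3(w=2)}
step 2: add edge 3-7 (w=2); MST = {1-3(w=2) 3-7(w=2)}
step 3: add edge 2-5 (w=3); MST = {1-3(w=2) 2-5(w=3) 3-7(w=2)}
step 4: add edge 3-4 (w=6); MST = {1-3(w=2) 2-5(w=3) 3-4(w=6) 3-7(w=2)}
step 5: add edge 0-1 (w=7); MST = {0-1(w=7) 1-3(w=2) 2-5(w=3) 3-4(w=6) 3-7(w=2)}
step 6: add edge 0-5 (w=8); MST = {0-1(w=7) 0-5(w=8) 1-3(w=2) 2-5(w=3) 3-4(w=6) 3-7(w=2)}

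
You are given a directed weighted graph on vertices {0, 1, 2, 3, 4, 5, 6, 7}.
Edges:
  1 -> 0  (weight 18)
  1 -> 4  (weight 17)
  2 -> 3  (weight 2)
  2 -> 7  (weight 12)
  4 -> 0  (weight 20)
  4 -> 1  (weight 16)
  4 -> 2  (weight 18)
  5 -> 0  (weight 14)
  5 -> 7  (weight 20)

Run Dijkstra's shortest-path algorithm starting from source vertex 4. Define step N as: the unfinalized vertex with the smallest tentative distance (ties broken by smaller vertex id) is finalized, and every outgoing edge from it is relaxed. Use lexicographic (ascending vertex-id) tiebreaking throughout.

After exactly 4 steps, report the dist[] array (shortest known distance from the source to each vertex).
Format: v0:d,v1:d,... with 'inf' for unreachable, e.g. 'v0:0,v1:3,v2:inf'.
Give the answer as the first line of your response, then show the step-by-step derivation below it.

v0:20,v1:16,v2:18,v3:20,v4:0,v5:inf,v6:inf,v7:30

step 1: dist = v0:20,v1:16,v2:18,v3:inf,v4:0,v5:inf,v6:inf,v7:inf
step 2: dist = v0:20,v1:16,v2:18,v3:inf,v4:0,v5:inf,v6:inf,v7:inf
step 3: dist = v0:20,v1:16,v2:18,v3:20,v4:0,v5:inf,v6:inf,v7:30
step 4: dist = v0:20,v1:16,v2:18,v3:20,v4:0,v5:inf,v6:inf,v7:30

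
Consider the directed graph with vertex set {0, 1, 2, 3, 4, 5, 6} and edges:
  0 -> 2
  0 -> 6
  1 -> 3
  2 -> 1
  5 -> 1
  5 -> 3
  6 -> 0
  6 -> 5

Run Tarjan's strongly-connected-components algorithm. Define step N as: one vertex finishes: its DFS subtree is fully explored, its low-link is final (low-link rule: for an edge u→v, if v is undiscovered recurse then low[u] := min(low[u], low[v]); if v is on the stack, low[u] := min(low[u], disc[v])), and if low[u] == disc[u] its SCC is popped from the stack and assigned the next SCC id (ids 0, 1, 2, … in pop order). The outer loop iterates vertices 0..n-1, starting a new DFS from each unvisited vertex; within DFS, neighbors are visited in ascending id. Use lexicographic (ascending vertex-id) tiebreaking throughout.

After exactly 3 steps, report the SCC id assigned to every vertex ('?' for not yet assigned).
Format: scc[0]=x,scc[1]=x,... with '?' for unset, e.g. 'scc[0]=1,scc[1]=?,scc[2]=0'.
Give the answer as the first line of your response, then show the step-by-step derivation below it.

scc[0]=?,scc[1]=1,scc[2]=2,scc[3]=0,scc[4]=?,scc[5]=?,scc[6]=?

step 1: low=(low[0]=0,low[1]=2,low[2]=1,low[3]=3,low[4]=?,low[5]=?,low[6]=?); scc=(scc[0]=?,scc[1]=?,scc[2]=?,scc[3]=0,scc[4]=?,scc[5]=?,scc[6]=?)
step 2: low=(low[0]=0,low[1]=2,low[2]=1,low[3]=3,low[4]=?,low[5]=?,low[6]=?); scc=(scc[0]=?,scc[1]=1,scc[2]=?,scc[3]=0,scc[4]=?,scc[5]=?,scc[6]=?)
step 3: low=(low[0]=0,low[1]=2,low[2]=1,low[3]=3,low[4]=?,low[5]=?,low[6]=?); scc=(scc[0]=?,scc[1]=1,scc[2]=2,scc[3]=0,scc[4]=?,scc[5]=?,scc[6]=?)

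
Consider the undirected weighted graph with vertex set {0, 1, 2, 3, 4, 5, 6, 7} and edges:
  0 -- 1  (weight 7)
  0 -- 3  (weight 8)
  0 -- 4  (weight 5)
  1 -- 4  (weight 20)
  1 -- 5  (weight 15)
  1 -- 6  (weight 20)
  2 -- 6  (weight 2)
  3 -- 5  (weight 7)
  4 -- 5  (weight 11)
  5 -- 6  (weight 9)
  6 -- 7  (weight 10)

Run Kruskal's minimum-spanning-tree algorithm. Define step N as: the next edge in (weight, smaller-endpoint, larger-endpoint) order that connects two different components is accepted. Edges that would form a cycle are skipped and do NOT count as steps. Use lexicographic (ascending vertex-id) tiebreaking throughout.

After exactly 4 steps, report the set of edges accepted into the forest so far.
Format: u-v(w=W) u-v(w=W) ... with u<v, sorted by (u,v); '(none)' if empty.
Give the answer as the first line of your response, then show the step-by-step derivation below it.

0-1(w=7) 0-4(w=5) 2-6(w=2) 3-5(w=7)

step 1: add edge 2-6 (w=2); MST = {2-6(w=2)}
step 2: add edge 0-4 (w=5); MST = {0-4(w=5) 2-6(w=2)}
step 3: add edge 0-1 (w=7); MST = {0-1(w=7) 0-4(w=5) 2-6(w=2)}
step 4: add edge 3-5 (w=7); MST = {0-1(w=7) 0-4(w=5) 2-6(w=2) 3-5(w=7)}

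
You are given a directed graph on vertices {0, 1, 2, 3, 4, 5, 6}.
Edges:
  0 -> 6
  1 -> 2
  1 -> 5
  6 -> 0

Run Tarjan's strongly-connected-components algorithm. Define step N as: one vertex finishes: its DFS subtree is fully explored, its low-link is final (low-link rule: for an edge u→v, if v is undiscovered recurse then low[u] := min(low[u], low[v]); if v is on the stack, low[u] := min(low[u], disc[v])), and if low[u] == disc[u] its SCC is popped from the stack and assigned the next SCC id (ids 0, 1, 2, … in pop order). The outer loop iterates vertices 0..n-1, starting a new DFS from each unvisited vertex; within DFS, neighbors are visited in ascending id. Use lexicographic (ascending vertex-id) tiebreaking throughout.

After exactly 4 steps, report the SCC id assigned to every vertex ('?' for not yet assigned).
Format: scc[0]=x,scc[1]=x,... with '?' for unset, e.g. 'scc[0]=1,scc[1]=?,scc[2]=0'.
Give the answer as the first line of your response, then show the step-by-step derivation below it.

scc[0]=0,scc[1]=?,scc[2]=1,scc[3]=?,scc[4]=?,scc[5]=2,scc[6]=0

step 1: low=(low[0]=0,low[1]=?,low[2]=?,low[3]=?,low[4]=?,low[5]=?,low[6]=0); scc=(scc[0]=?,scc[1]=?,scc[2]=?,scc[3]=?,scc[4]=?,scc[5]=?,scc[6]=?)
step 2: low=(low[0]=0,low[1]=?,low[2]=?,low[3]=?,low[4]=?,low[5]=?,low[6]=0); scc=(scc[0]=0,scc[1]=?,scc[2]=?,scc[3]=?,scc[4]=?,scc[5]=?,scc[6]=0)
step 3: low=(low[0]=0,low[1]=2,low[2]=3,low[3]=?,low[4]=?,low[5]=?,low[6]=0); scc=(scc[0]=0,scc[1]=?,scc[2]=1,scc[3]=?,scc[4]=?,scc[5]=?,scc[6]=0)
step 4: low=(low[0]=0,low[1]=2,low[2]=3,low[3]=?,low[4]=?,low[5]=4,low[6]=0); scc=(scc[0]=0,scc[1]=?,scc[2]=1,scc[3]=?,scc[4]=?,scc[5]=2,scc[6]=0)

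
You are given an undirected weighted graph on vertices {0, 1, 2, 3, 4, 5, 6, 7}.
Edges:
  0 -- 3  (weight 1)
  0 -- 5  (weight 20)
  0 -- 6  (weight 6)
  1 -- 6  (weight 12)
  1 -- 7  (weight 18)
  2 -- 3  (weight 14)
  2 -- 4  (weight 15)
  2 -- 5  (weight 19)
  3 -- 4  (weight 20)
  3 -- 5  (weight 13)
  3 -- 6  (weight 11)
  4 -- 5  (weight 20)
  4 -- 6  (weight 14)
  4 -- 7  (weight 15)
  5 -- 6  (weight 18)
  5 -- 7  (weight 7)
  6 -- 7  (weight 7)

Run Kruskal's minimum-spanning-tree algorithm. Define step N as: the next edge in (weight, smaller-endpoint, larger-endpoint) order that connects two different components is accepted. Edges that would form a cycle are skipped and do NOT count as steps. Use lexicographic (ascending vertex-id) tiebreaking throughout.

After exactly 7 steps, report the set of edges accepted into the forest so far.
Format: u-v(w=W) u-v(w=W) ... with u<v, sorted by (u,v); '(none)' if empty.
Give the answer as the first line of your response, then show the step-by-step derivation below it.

0-3(w=1) 0-6(w=6) 1-6(w=12) 2-3(w=14) 4-6(w=14) 5-7(w=7) 6-7(w=7)

step 1: add edge 0-3 (w=1); MST = {0-3(w=1)}
step 2: add edge 0-6 (w=6); MST = {0-3(w=1) 0-6(w=6)}
step 3: add edge 5-7 (w=7); MST = {0-3(w=1) 0-6(w=6) 5-7(w=7)}
step 4: add edge 6-7 (w=7); MST = {0-3(w=1) 0-6(w=6) 5-7(w=7) 6-7(w=7)}
step 5: add edge 1-6 (w=12); MST = {0-3(w=1) 0-6(w=6) 1-6(w=12) 5-7(w=7) 6-7(w=7)}
step 6: add edge 2-3 (w=14); MST = {0-3(w=1) 0-6(w=6) 1-6(w=12) 2-3(w=14) 5-7(w=7) 6-7(w=7)}
step 7: add edge 4-6 (w=14); MST = {0-3(w=1) 0-6(w=6) 1-6(w=12) 2-3(w=14) 4-6(w=14) 5-7(w=7) 6-7(w=7)}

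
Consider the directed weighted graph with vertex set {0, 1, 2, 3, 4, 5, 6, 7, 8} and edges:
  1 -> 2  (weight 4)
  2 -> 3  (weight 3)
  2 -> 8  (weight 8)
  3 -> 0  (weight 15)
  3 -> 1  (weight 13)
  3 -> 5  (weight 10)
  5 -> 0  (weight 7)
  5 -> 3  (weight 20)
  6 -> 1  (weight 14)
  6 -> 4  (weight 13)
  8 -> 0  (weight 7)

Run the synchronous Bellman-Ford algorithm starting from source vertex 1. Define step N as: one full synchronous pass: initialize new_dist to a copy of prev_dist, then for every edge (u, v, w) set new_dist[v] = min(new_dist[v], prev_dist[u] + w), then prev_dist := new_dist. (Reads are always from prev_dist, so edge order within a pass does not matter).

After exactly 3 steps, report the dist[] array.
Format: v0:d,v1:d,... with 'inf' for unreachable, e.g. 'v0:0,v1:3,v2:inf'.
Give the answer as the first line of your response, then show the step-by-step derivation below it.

v0:19,v1:0,v2:4,v3:7,v4:inf,v5:17,v6:inf,v7:inf,v8:12

step 1: dist = v0:inf,v1:0,v2:4,v3:inf,v4:inf,v5:inf,v6:inf,v7:inf,v8:inf
step 2: dist = v0:inf,v1:0,v2:4,v3:7,v4:inf,v5:inf,v6:inf,v7:inf,v8:12
step 3: dist = v0:19,v1:0,v2:4,v3:7,v4:inf,v5:17,v6:inf,v7:inf,v8:12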